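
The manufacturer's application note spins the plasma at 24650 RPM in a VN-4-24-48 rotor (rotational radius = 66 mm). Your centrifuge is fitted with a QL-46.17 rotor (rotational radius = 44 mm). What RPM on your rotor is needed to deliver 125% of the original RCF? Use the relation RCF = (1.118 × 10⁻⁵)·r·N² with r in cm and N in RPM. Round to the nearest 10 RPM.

≈ 33750 RPM

Original rotor: r = 66 mm = 6.6 cm
RCF = 1.118 × 10⁻⁵ × r × N²
RCF_original = 1.118 × 10⁻⁵ × 6.6 × (24650)² = 1.118 × 10⁻⁵ × 6.6 × 607,622,500 ≈ 44,835.2 × g
Target RCF = 1.25 × 44,835.2 ≈ 56,044 × g
Your rotor: r = 44 mm = 4.4 cm
56,044 = 1.118 × 10⁻⁵ × 4.4 × N²
N² = 56,044 / (4.9192 × 10⁻⁵) = 1,139,290,942
N ≈ √1,139,290,942 ≈ 33,753.4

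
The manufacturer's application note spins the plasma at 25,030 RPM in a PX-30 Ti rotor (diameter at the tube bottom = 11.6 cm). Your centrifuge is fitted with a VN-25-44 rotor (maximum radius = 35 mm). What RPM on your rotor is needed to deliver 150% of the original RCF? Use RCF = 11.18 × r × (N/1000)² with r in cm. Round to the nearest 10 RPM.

39460 RPM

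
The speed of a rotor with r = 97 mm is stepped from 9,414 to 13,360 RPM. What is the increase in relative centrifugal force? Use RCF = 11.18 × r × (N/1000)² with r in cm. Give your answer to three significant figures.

r = 97 mm = 9.7 cm
RCF₁ = 11.18 × 9.7 × (9.414)² = 11.18 × 9.7 × 88.623396 ≈ 9,610.9 × g
RCF₂ = 11.18 × 9.7 × (13.36)² = 11.18 × 9.7 × 178.4896 ≈ 19,356.5 × g
Increase = 19,356.5 − 9,610.9 = 9,745.6

9750 × g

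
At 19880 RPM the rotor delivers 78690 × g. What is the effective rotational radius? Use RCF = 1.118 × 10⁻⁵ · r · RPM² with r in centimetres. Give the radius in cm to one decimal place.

≈ 17.8 cm

78690 = 1.118 × 10⁻⁵ × r × (19880)²
r = 78690 / (1.118 × 10⁻⁵ × 395,214,400) = 78690 / 4418.497 ≈ 17.809 cm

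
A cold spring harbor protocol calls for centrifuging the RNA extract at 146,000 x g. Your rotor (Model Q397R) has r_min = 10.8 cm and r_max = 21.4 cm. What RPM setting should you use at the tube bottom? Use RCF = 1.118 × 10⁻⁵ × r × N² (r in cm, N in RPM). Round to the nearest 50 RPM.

24700 RPM

Use r_max = 21.4 cm.
146,000 = 1.118 × 10⁻⁵ × 21.4 × N²
N² = 146,000 / (23.9252 × 10⁻⁵) = 610,235,233
N ≈ √610,235,233 ≈ 24,702.9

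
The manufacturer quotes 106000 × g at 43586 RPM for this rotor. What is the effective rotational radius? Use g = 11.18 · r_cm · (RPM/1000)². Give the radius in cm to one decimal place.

≈ 5.0 cm

106000 = 11.18 × r × (43.586)²
r = 106000 / (11.18 × 1899.739396) = 106000 / 21239.09 ≈ 4.991 cm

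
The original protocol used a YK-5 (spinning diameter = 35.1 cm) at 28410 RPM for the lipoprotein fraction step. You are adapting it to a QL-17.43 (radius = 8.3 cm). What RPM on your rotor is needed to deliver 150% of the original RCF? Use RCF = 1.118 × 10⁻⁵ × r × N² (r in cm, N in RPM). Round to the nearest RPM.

Original rotor: r = 35.1 / 2 = 17.55 cm
RCF_original = 1.118 × 10⁻⁵ × 17.55 × (28410)² = 1.118 × 10⁻⁵ × 17.55 × 807,128,100 ≈ 158,365.8 × g
Target RCF = 1.5 × 158,365.8 ≈ 237,548.7 × g
237,548.7 = 1.118 × 10⁻⁵ × 8.3 × N²
N² = 237,548.7 / (9.2794 × 10⁻⁵) = 2,559,957,540
N ≈ √2,559,957,540 ≈ 50,596.0

50596 RPM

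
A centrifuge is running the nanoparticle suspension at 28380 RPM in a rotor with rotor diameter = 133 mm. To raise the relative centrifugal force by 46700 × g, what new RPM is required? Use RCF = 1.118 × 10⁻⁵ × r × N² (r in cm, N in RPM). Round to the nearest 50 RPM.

r = 133 mm / 2 = 66.5 mm = 6.65 cm
Current RCF = 1.118 × 10⁻⁵ × 6.65 × (28380)² = 1.118 × 10⁻⁵ × 6.65 × 805,424,400 ≈ 59,880.9 × g
Target RCF = 59,880.9 + 46,700 = 106,580.9 × g
N² = 106,580.9 / (7.4347 × 10⁻⁵) = 1,433,560,197
N ≈ √1,433,560,197 ≈ 37,862.4

N₂ ≈ 37850 RPM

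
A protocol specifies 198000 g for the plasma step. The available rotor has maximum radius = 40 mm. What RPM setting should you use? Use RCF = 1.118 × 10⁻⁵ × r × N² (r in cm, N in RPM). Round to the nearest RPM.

≈ 66540 RPM

r = 40 mm = 4.0 cm
RCF = 1.118 × 10⁻⁵ × r × N²
198,000 = 1.118 × 10⁻⁵ × 4 × N²
N² = 198,000 / (4.472 × 10⁻⁵) = 4,427,549,195
N ≈ √4,427,549,195 ≈ 66,539.8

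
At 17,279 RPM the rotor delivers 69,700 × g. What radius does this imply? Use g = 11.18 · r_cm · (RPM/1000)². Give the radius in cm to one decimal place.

69700 = 11.18 × r × (17.279)²
r = 69700 / (11.18 × 298.563841) = 69700 / 3337.944 ≈ 20.881 cm

r ≈ 20.9 cm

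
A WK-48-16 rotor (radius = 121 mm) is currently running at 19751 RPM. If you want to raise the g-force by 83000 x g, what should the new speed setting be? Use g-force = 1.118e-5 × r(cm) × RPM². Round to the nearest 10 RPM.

N₂ ≈ 31680 RPM

r = 121 mm = 12.1 cm
Current RCF = 1.118 × 10⁻⁵ × 12.1 × (19751)² = 1.118 × 10⁻⁵ × 12.1 × 390,102,001 ≈ 52,772.2 × g
Target RCF = 52,772.2 + 83,000 = 135,772.2 × g
N² = 135,772.2 / (13.5278 × 10⁻⁵) = 1,003,653,218
N ≈ √1,003,653,218 ≈ 31,680.5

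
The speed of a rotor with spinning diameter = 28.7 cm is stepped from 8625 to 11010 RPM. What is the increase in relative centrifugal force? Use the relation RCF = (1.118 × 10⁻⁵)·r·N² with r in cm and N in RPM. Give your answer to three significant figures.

≈ 7510 x g

r = 28.7 / 2 = 14.35 cm
RCF₁ = 1.118 × 10⁻⁵ × 14.35 × (8625)² = 1.118 × 10⁻⁵ × 14.35 × 74,390,625 ≈ 11,934.7 × g
RCF₂ = 1.118 × 10⁻⁵ × 14.35 × (11010)² = 1.118 × 10⁻⁵ × 14.35 × 121,220,100 ≈ 19,447.7 × g
Increase = 19,447.7 − 11,934.7 = 7,513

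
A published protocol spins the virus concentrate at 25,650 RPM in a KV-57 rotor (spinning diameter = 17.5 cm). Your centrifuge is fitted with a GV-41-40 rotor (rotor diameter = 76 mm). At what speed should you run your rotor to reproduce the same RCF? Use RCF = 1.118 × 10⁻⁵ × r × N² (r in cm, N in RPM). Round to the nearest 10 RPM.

≈ 38920 RPM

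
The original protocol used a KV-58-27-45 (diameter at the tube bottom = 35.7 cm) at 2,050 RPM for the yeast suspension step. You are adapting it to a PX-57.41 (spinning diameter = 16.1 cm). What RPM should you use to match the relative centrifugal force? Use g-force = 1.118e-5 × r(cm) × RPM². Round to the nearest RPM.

Original rotor: r = 35.7 / 2 = 17.85 cm
RCF = 1.118 × 10⁻⁵ × r × N²
RCF_original = 1.118 × 10⁻⁵ × 17.85 × (2050)² = 1.118 × 10⁻⁵ × 17.85 × 4,202,500 ≈ 838.7 × g
Your rotor: r = 16.1 / 2 = 8.05 cm
838.7 = 1.118 × 10⁻⁵ × 8.05 × N²
N² = 838.7 / (8.9999 × 10⁻⁵) = 9,318,992
N ≈ √9,318,992 ≈ 3,052.7

3053 RPM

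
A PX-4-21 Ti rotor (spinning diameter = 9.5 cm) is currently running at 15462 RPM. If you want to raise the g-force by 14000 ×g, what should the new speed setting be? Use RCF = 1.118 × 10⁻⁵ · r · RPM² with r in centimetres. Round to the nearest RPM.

r = 9.5 / 2 = 4.75 cm
Current RCF = 1.118 × 10⁻⁵ × 4.75 × (15462)² = 1.118 × 10⁻⁵ × 4.75 × 239,073,444 ≈ 12,696 × g
Target RCF = 12,696 + 14,000 = 26,696 × g
N² = 26,696 / (5.3105 × 10⁻⁵) = 502,702,194
N ≈ √502,702,194 ≈ 22,421.0

N₂ ≈ 22421 RPM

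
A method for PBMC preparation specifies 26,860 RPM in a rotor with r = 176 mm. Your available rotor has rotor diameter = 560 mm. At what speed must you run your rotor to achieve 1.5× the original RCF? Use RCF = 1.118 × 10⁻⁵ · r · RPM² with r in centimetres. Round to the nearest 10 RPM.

26080 RPM

Original rotor: r = 176 mm = 17.6 cm
RCF_original = 1.118 × 10⁻⁵ × 17.6 × (26860)² = 1.118 × 10⁻⁵ × 17.6 × 721,459,600 ≈ 141,960.2 × g
Target RCF = 1.5 × 141,960.2 ≈ 212,940.3 × g
Your rotor: r = 560 mm / 2 = 280 mm = 28 cm
212,940.3 = 1.118 × 10⁻⁵ × 28 × N²
N² = 212,940.3 / (31.304 × 10⁻⁵) = 680,233,516
N ≈ √680,233,516 ≈ 26,081.3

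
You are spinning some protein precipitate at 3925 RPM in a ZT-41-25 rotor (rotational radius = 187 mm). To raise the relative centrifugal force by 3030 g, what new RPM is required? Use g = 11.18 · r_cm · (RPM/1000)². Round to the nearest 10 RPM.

r = 187 mm = 18.7 cm
Current RCF = 11.18 × 18.7 × (3.925)² = 11.18 × 18.7 × 15.405625 ≈ 3,220.8 × g
Target RCF = 3,220.8 + 3,030 = 6,250.8 × g
(N/1000)² = 6,250.8 / 209.066 = 29.89869
N = 1000 × √29.89869 ≈ 5,468.0

N₂ ≈ 5470 RPM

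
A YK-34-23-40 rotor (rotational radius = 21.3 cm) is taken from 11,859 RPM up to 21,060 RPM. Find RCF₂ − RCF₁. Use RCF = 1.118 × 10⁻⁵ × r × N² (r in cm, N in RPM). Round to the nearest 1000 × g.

≈ 72000 ×g

RCF₁ = 1.118 × 10⁻⁵ × 21.3 × (11859)² = 1.118 × 10⁻⁵ × 21.3 × 140,635,881 ≈ 33,490.2 × g
RCF₂ = 1.118 × 10⁻⁵ × 21.3 × (21060)² = 1.118 × 10⁻⁵ × 21.3 × 443,523,600 ≈ 105,618 × g
Increase = 105,618 − 33,490.2 = 72,127.8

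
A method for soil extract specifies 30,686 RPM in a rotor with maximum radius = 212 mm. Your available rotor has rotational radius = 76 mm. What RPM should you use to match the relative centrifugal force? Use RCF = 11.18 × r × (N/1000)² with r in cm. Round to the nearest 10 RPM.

51250 RPM

Original rotor: r = 212 mm = 21.2 cm
RCF_original = 11.18 × 21.2 × (30.686)² = 11.18 × 21.2 × 941.630596 ≈ 223,181.5 × g
Your rotor: r = 76 mm = 7.6 cm
223,181.5 = 11.18 × 7.6 × (N/1000)²
(N/1000)² = 223,181.5 / 84.968 = 2626.654
N = 1000 × √2626.654 ≈ 51,250.9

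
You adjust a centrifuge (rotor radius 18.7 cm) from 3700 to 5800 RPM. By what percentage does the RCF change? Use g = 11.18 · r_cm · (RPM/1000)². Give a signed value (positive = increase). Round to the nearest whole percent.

+146%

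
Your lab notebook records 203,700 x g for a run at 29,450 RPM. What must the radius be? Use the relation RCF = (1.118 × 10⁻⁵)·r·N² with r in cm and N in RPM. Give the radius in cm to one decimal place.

≈ 21.0 cm

203700 = 1.118 × 10⁻⁵ × r × (29450)²
r = 203700 / (1.118 × 10⁻⁵ × 867,302,500) = 203700 / 9696.442 ≈ 21.008 cm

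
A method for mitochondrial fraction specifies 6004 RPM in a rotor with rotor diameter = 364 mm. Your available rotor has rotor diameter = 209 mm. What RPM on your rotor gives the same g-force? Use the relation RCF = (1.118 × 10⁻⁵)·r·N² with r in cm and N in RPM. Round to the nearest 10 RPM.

7920 RPM

Original rotor: r = 364 mm / 2 = 182 mm = 18.2 cm
RCF_original = 1.118 × 10⁻⁵ × 18.2 × (6004)² = 1.118 × 10⁻⁵ × 18.2 × 36,048,016 ≈ 7,334.9 × g
Your rotor: r = 209 mm / 2 = 104.5 mm = 10.45 cm
7,334.9 = 1.118 × 10⁻⁵ × 10.45 × N²
N² = 7,334.9 / (11.6831 × 10⁻⁵) = 62,782,138
N ≈ √62,782,138 ≈ 7,923.5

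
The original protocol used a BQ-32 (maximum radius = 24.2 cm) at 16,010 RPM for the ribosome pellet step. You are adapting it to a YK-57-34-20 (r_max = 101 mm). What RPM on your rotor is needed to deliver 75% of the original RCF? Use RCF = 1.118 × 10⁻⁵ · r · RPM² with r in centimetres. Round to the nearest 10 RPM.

≈ 21460 RPM

RCF_original = 1.118 × 10⁻⁵ × 24.2 × (16010)² = 1.118 × 10⁻⁵ × 24.2 × 256,320,100 ≈ 69,348.9 × g
Target RCF = 0.75 × 69,348.9 ≈ 52,011.7 × g
Your rotor: r = 101 mm = 10.1 cm
52,011.7 = 1.118 × 10⁻⁵ × 10.1 × N²
N² = 52,011.7 / (11.2918 × 10⁻⁵) = 460,614,782
N ≈ √460,614,782 ≈ 21,461.9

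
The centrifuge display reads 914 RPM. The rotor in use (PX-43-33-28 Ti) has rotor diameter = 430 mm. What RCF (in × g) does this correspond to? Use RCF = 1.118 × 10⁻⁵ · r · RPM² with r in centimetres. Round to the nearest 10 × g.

RCF ≈ 200 × g

r = 430 mm / 2 = 215 mm = 21.5 cm
RCF = 1.118 × 10⁻⁵ × 21.5 × (914)² = 1.118 × 10⁻⁵ × 21.5 × 835,396 ≈ 200.8 × g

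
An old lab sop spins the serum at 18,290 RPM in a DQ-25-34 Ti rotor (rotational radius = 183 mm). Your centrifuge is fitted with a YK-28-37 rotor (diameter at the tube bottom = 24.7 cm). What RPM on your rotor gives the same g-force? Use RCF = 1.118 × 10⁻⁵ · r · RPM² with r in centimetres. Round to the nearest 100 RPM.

Original rotor: r = 183 mm = 18.3 cm
RCF_original = 1.118 × 10⁻⁵ × 18.3 × (18290)² = 1.118 × 10⁻⁵ × 18.3 × 334,524,100 ≈ 68,441.6 × g
Your rotor: r = 24.7 / 2 = 12.35 cm
68,441.6 = 1.118 × 10⁻⁵ × 12.35 × N²
N² = 68,441.6 / (13.8073 × 10⁻⁵) = 495,691,410
N ≈ √495,691,410 ≈ 22,264.1

≈ 22300 RPM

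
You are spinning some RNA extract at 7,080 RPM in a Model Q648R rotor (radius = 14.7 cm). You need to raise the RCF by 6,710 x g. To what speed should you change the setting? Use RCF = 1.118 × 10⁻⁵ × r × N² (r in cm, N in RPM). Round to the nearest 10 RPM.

N₂ ≈ 9540 RPM

Current RCF = 1.118 × 10⁻⁵ × 14.7 × (7080)² = 1.118 × 10⁻⁵ × 14.7 × 50,126,400 ≈ 8,238.1 × g
Target RCF = 8,238.1 + 6,710 = 14,948.1 × g
N² = 14,948.1 / (16.4346 × 10⁻⁵) = 90,955,058
N ≈ √90,955,058 ≈ 9,537.0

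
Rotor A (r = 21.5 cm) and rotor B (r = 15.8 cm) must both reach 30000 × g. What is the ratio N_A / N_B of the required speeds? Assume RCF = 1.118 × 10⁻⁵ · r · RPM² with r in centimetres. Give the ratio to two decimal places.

0.86

At fixed RCF, N ∝ 1/√r, so N_A/N_B = √(r_B/r_A) = √(15.8/21.5) = √0.734884 = 0.8573.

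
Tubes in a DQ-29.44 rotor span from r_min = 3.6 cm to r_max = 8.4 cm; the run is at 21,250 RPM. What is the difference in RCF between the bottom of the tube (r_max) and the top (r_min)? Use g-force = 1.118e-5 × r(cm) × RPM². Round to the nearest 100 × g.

≈ 24200 x g

RCF_max = 1.118 × 10⁻⁵ × 8.4 × (21250)² = 1.118 × 10⁻⁵ × 8.4 × 451,562,500 ≈ 42,407.1 × g
RCF_min = 1.118 × 10⁻⁵ × 3.6 × (21250)² = 1.118 × 10⁻⁵ × 3.6 × 451,562,500 ≈ 18,174.5 × g
ΔRCF = 42,407.1 − 18,174.5 = 24,232.6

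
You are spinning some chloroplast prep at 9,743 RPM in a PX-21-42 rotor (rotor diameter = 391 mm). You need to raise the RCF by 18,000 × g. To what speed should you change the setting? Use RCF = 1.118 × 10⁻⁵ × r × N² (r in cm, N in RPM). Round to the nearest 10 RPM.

≈ 13310 RPM

r = 391 mm / 2 = 195.5 mm = 19.55 cm
Current RCF = 1.118 × 10⁻⁵ × 19.55 × (9743)² = 1.118 × 10⁻⁵ × 19.55 × 94,926,049 ≈ 20,747.9 × g
Target RCF = 20,747.9 + 18,000 = 38,747.9 × g
N² = 38,747.9 / (21.8569 × 10⁻⁵) = 177,279,944
N ≈ √177,279,944 ≈ 13,314.7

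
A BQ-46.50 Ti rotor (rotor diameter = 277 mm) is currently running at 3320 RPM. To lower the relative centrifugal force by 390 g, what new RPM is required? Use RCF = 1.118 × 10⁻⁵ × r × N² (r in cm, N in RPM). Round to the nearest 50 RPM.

2900 RPM

r = 277 mm / 2 = 138.5 mm = 13.85 cm
Current RCF = 1.118 × 10⁻⁵ × 13.85 × (3320)² = 1.118 × 10⁻⁵ × 13.85 × 11,022,400 ≈ 1,706.7 × g
Target RCF = 1,706.7 − 390 = 1,316.7 × g
N² = 1,316.7 / (15.4843 × 10⁻⁵) = 8,503,452
N ≈ √8,503,452 ≈ 2,916.1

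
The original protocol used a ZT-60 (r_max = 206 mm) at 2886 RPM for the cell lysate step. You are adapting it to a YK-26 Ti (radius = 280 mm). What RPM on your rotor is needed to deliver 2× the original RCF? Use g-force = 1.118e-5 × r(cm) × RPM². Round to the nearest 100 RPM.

≈ 3500 RPM

Original rotor: r = 206 mm = 20.6 cm
RCF_original = 1.118 × 10⁻⁵ × 20.6 × (2886)² = 1.118 × 10⁻⁵ × 20.6 × 8,328,996 ≈ 1,918.2 × g
Target RCF = 2 × 1,918.2 ≈ 3,836.4 × g
Your rotor: r = 280 mm = 28.0 cm
3,836.4 = 1.118 × 10⁻⁵ × 28 × N²
N² = 3,836.4 / (31.304 × 10⁻⁵) = 12,255,303
N ≈ √12,255,303 ≈ 3,500.8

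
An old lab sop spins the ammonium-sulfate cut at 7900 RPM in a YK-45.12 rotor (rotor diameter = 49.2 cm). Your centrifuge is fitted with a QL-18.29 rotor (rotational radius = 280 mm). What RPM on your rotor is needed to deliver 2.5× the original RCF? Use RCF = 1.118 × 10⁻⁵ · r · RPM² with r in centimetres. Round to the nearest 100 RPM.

Original rotor: r = 49.2 / 2 = 24.6 cm
RCF_original = 1.118 × 10⁻⁵ × 24.6 × (7900)² = 1.118 × 10⁻⁵ × 24.6 × 62,410,000 ≈ 17,164.5 × g
Target RCF = 2.5 × 17,164.5 ≈ 42,911.2 × g
Your rotor: r = 280 mm = 28.0 cm
42,911.2 = 1.118 × 10⁻⁵ × 28 × N²
N² = 42,911.2 / (31.304 × 10⁻⁵) = 137,078,968
N ≈ √137,078,968 ≈ 11,708.1

≈ 11700 RPM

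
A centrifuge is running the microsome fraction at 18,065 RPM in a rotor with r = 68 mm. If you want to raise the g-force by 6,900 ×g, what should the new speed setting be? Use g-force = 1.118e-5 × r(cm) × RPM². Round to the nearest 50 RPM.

r = 68 mm = 6.8 cm
Current RCF = 1.118 × 10⁻⁵ × 6.8 × (18065)² = 1.118 × 10⁻⁵ × 6.8 × 326,344,225 ≈ 24,810 × g
Target RCF = 24,810 + 6,900 = 31,710 × g
N² = 31,710 / (7.6024 × 10⁻⁵) = 417,105,125
N ≈ √417,105,125 ≈ 20,423.2

N₂ ≈ 20400 RPM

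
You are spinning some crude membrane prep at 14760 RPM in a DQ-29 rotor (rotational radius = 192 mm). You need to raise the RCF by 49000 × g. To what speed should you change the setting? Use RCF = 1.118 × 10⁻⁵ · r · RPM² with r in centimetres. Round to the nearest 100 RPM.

21100 RPM

r = 192 mm = 19.2 cm
Current RCF = 1.118 × 10⁻⁵ × 19.2 × (14760)² = 1.118 × 10⁻⁵ × 19.2 × 217,857,600 ≈ 46,764.4 × g
Target RCF = 46,764.4 + 49,000 = 95,764.4 × g
N² = 95,764.4 / (21.4656 × 10⁻⁵) = 446,129,621
N ≈ √446,129,621 ≈ 21,121.8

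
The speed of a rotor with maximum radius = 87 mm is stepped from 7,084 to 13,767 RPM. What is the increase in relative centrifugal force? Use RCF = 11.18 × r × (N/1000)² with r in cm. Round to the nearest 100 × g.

r = 87 mm = 8.7 cm
RCF₁ = 11.18 × 8.7 × (7.084)² = 11.18 × 8.7 × 50.183056 ≈ 4,881.1 × g
RCF₂ = 11.18 × 8.7 × (13.767)² = 11.18 × 8.7 × 189.530289 ≈ 18,434.9 × g
Increase = 18,434.9 − 4,881.1 = 13,553.8

13600 x g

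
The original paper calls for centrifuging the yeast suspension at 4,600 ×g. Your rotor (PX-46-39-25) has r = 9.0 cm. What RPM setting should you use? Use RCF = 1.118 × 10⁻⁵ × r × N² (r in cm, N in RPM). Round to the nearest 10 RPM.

≈ 6760 RPM

RCF = 1.118 × 10⁻⁵ × r × N²
4,600 = 1.118 × 10⁻⁵ × 9 × N²
N² = 4,600 / (10.062 × 10⁻⁵) = 45,716,557
N ≈ √45,716,557 ≈ 6,761.4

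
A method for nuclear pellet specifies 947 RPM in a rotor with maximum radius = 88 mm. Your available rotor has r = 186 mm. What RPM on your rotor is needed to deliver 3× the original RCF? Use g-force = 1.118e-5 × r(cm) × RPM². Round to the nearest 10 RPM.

Original rotor: r = 88 mm = 8.8 cm
RCF_original = 1.118 × 10⁻⁵ × 8.8 × (947)² = 1.118 × 10⁻⁵ × 8.8 × 896,809 ≈ 88.2 × g
Target RCF = 3 × 88.2 ≈ 264.6 × g
Your rotor: r = 186 mm = 18.6 cm
264.6 = 1.118 × 10⁻⁵ × 18.6 × N²
N² = 264.6 / (20.7948 × 10⁻⁵) = 1,272,433
N ≈ √1,272,433 ≈ 1,128.0

1130 RPM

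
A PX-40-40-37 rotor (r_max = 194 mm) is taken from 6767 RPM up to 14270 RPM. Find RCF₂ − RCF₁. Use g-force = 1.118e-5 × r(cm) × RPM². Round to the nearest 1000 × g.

r = 194 mm = 19.4 cm
RCF₁ = 1.118 × 10⁻⁵ × 19.4 × (6767)² = 1.118 × 10⁻⁵ × 19.4 × 45,792,289 ≈ 9,932 × g
RCF₂ = 1.118 × 10⁻⁵ × 19.4 × (14270)² = 1.118 × 10⁻⁵ × 19.4 × 203,632,900 ≈ 44,166.3 × g
Increase = 44,166.3 − 9,932 = 34,234.3

≈ 34000 g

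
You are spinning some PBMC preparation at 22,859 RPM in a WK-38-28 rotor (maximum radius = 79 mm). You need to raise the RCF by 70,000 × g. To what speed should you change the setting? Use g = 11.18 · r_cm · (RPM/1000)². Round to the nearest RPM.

r = 79 mm = 7.9 cm
Current RCF = 11.18 × 7.9 × (22.859)² = 11.18 × 7.9 × 522.533881 ≈ 46,151.2 × g
Target RCF = 46,151.2 + 70,000 = 116,151.2 × g
(N/1000)² = 116,151.2 / 88.322 = 1315.088
N = 1000 × √1315.088 ≈ 36,264.1

36264 RPM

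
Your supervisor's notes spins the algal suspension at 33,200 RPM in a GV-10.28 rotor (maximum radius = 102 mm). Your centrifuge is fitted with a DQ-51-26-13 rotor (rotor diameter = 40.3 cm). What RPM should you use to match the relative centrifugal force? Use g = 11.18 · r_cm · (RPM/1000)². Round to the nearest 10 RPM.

23620 RPM

Original rotor: r = 102 mm = 10.2 cm
RCF = 11.18 × r × (N/1000)²
RCF_original = 11.18 × 10.2 × (33.2)² = 11.18 × 10.2 × 1,102.24 ≈ 125,695 × g
Your rotor: r = 40.3 / 2 = 20.15 cm
125,695 = 11.18 × 20.15 × (N/1000)²
(N/1000)² = 125,695 / 225.277 = 557.9575
N = 1000 × √557.9575 ≈ 23,621.1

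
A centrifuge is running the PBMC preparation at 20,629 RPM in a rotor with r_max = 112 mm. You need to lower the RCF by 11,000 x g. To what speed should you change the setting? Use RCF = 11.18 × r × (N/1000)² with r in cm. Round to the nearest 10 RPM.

18380 RPM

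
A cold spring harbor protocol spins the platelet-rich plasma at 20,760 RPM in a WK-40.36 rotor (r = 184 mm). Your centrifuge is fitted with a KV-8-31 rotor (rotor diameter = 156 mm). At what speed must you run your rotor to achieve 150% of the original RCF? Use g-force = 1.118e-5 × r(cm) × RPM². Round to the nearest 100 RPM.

≈ 39100 RPM

Original rotor: r = 184 mm = 18.4 cm
RCF_original = 1.118 × 10⁻⁵ × 18.4 × (20760)² = 1.118 × 10⁻⁵ × 18.4 × 430,977,600 ≈ 88,657.3 × g
Target RCF = 1.5 × 88,657.3 ≈ 132,986 × g
Your rotor: r = 156 mm / 2 = 78 mm = 7.8 cm
132,986 = 1.118 × 10⁻⁵ × 7.8 × N²
N² = 132,986 / (8.7204 × 10⁻⁵) = 1,524,998,853
N ≈ √1,524,998,853 ≈ 39,051.2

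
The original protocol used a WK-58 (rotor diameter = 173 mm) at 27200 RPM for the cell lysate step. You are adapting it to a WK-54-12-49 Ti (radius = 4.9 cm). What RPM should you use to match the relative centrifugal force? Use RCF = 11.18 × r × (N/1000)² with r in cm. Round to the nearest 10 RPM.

Original rotor: r = 173 mm / 2 = 86.5 mm = 8.65 cm
RCF = 11.18 × r × (N/1000)²
RCF_original = 11.18 × 8.65 × (27.2)² = 11.18 × 8.65 × 739.84 ≈ 71,547.7 × g
71,547.7 = 11.18 × 4.9 × (N/1000)²
(N/1000)² = 71,547.7 / 54.782 = 1306.044
N = 1000 × √1306.044 ≈ 36,139.2

36140 RPM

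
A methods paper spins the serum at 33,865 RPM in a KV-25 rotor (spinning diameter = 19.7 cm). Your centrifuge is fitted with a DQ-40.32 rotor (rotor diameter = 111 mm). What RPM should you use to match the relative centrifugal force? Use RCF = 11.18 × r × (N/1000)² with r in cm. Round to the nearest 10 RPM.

Original rotor: r = 19.7 / 2 = 9.85 cm
RCF_original = 11.18 × 9.85 × (33.865)² = 11.18 × 9.85 × 1,146.838225 ≈ 126,293.3 × g
Your rotor: r = 111 mm / 2 = 55.5 mm = 5.55 cm
126,293.3 = 11.18 × 5.55 × (N/1000)²
(N/1000)² = 126,293.3 / 62.049 = 2035.38
N = 1000 × √2035.38 ≈ 45,115.2

≈ 45120 RPM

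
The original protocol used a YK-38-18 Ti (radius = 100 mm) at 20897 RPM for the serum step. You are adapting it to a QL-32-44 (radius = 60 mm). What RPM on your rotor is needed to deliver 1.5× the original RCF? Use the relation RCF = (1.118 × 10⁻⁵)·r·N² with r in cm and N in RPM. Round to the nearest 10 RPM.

33040 RPM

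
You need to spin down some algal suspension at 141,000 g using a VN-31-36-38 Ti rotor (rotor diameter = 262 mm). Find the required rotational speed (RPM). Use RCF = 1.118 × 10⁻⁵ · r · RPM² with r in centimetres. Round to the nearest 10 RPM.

N ≈ 31030 RPM

r = 262 mm / 2 = 131 mm = 13.1 cm
141,000 = 1.118 × 10⁻⁵ × 13.1 × N²
N² = 141,000 / (14.6458 × 10⁻⁵) = 962,733,343
N ≈ √962,733,343 ≈ 31,027.9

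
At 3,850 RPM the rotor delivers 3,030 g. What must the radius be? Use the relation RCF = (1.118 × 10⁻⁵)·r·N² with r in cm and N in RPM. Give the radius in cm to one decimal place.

18.3 cm

3030 = 1.118 × 10⁻⁵ × r × (3850)²
r = 3030 / (1.118 × 10⁻⁵ × 14,822,500) = 3030 / 165.7155 ≈ 18.284 cm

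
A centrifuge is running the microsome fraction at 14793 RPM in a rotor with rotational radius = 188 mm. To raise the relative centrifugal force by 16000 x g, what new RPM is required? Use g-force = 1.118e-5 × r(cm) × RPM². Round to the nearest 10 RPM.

17170 RPM

r = 188 mm = 18.8 cm
Current RCF = 1.118 × 10⁻⁵ × 18.8 × (14793)² = 1.118 × 10⁻⁵ × 18.8 × 218,832,849 ≈ 45,995.2 × g
Target RCF = 45,995.2 + 16,000 = 61,995.2 × g
N² = 61,995.2 / (21.0184 × 10⁻⁵) = 294,956,800
N ≈ √294,956,800 ≈ 17,174.3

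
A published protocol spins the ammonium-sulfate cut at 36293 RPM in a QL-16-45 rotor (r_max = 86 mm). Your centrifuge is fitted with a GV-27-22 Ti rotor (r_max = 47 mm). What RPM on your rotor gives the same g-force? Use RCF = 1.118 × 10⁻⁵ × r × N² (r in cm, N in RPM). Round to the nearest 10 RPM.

49090 RPM

Original rotor: r = 86 mm = 8.6 cm
RCF = 1.118 × 10⁻⁵ × r × N²
RCF_original = 1.118 × 10⁻⁵ × 8.6 × (36293)² = 1.118 × 10⁻⁵ × 8.6 × 1,317,181,849 ≈ 126,644.4 × g
Your rotor: r = 47 mm = 4.7 cm
126,644.4 = 1.118 × 10⁻⁵ × 4.7 × N²
N² = 126,644.4 / (5.2546 × 10⁻⁵) = 2,410,162,524
N ≈ √2,410,162,524 ≈ 49,093.4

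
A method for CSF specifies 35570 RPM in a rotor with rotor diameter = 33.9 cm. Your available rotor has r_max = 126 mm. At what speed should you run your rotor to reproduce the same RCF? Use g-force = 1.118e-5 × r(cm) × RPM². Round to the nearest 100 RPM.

≈ 41300 RPM

Original rotor: r = 33.9 / 2 = 16.95 cm
RCF_original = 1.118 × 10⁻⁵ × 16.95 × (35570)² = 1.118 × 10⁻⁵ × 16.95 × 1,265,224,900 ≈ 239,761.4 × g
Your rotor: r = 126 mm = 12.6 cm
239,761.4 = 1.118 × 10⁻⁵ × 12.6 × N²
N² = 239,761.4 / (14.0868 × 10⁻⁵) = 1,702,028,850
N ≈ √1,702,028,850 ≈ 41,255.7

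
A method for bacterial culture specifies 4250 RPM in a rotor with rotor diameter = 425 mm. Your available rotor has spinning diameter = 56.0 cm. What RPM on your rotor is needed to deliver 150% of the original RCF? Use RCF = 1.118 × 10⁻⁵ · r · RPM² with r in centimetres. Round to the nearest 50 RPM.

4550 RPM

Original rotor: r = 425 mm / 2 = 212.5 mm = 21.25 cm
RCF = 1.118 × 10⁻⁵ × r × N²
RCF_original = 1.118 × 10⁻⁵ × 21.25 × (4250)² = 1.118 × 10⁻⁵ × 21.25 × 18,062,500 ≈ 4,291.2 × g
Target RCF = 1.5 × 4,291.2 ≈ 6,436.8 × g
Your rotor: r = 56.0 / 2 = 28 cm
6,436.8 = 1.118 × 10⁻⁵ × 28 × N²
N² = 6,436.8 / (31.304 × 10⁻⁵) = 20,562,228
N ≈ √20,562,228 ≈ 4,534.6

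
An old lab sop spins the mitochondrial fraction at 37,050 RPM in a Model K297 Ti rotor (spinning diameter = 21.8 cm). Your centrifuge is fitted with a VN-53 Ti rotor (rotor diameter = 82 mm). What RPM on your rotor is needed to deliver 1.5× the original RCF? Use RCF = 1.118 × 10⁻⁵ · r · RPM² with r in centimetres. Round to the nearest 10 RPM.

73990 RPM

Original rotor: r = 21.8 / 2 = 10.9 cm
RCF = 1.118 × 10⁻⁵ × r × N²
RCF_original = 1.118 × 10⁻⁵ × 10.9 × (37050)² = 1.118 × 10⁻⁵ × 10.9 × 1,372,702,500 ≈ 167,280.3 × g
Target RCF = 1.5 × 167,280.3 ≈ 250,920.4 × g
Your rotor: r = 82 mm / 2 = 41 mm = 4.1 cm
250,920.4 = 1.118 × 10⁻⁵ × 4.1 × N²
N² = 250,920.4 / (4.5838 × 10⁻⁵) = 5,474,069,549
N ≈ √5,474,069,549 ≈ 73,987.0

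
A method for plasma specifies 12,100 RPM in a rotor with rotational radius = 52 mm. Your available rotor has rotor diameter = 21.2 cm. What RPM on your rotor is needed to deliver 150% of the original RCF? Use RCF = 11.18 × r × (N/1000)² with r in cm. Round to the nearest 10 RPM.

Original rotor: r = 52 mm = 5.2 cm
RCF = 11.18 × r × (N/1000)²
RCF_original = 11.18 × 5.2 × (12.1)² = 11.18 × 5.2 × 146.41 ≈ 8,511.7 × g
Target RCF = 1.5 × 8,511.7 ≈ 12,767.6 × g
Your rotor: r = 21.2 / 2 = 10.6 cm
12,767.6 = 11.18 × 10.6 × (N/1000)²
(N/1000)² = 12,767.6 / 118.508 = 107.7362
N = 1000 × √107.7362 ≈ 10,379.6

10380 RPM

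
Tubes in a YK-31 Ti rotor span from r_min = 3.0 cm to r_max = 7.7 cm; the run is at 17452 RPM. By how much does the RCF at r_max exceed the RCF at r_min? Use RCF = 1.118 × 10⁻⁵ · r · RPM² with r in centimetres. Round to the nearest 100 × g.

16000 × g

RCF_max = 1.118 × 10⁻⁵ × 7.7 × (17452)² = 1.118 × 10⁻⁵ × 7.7 × 304,572,304 ≈ 26,219.4 × g
RCF_min = 1.118 × 10⁻⁵ × 3 × (17452)² = 1.118 × 10⁻⁵ × 3 × 304,572,304 ≈ 10,215.4 × g
ΔRCF = 26,219.4 − 10,215.4 = 16,004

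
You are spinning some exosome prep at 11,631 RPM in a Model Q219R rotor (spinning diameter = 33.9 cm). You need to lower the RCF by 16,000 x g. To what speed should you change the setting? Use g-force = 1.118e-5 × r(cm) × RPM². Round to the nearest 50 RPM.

r = 33.9 / 2 = 16.95 cm
Current RCF = 1.118 × 10⁻⁵ × 16.95 × (11631)² = 1.118 × 10⁻⁵ × 16.95 × 135,280,161 ≈ 25,635.7 × g
Target RCF = 25,635.7 − 16,000 = 9,635.7 × g
N² = 9,635.7 / (18.9501 × 10⁻⁵) = 50,847,753
N ≈ √50,847,753 ≈ 7,130.8

N₂ ≈ 7150 RPM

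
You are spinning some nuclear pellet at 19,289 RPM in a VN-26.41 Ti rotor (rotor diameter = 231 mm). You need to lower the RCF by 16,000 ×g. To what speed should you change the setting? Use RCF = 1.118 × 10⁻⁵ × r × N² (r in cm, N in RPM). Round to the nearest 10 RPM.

15750 RPM

r = 231 mm / 2 = 115.5 mm = 11.55 cm
Current RCF = 1.118 × 10⁻⁵ × 11.55 × (19289)² = 1.118 × 10⁻⁵ × 11.55 × 372,065,521 ≈ 48,044.4 × g
Target RCF = 48,044.4 − 16,000 = 32,044.4 × g
N² = 32,044.4 / (12.9129 × 10⁻⁵) = 248,158,044
N ≈ √248,158,044 ≈ 15,753.0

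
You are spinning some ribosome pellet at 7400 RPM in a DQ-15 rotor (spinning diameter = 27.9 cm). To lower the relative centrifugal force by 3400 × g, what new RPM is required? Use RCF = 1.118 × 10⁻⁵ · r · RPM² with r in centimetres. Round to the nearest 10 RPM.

≈ 5740 RPM

r = 27.9 / 2 = 13.95 cm
Current RCF = 1.118 × 10⁻⁵ × 13.95 × (7400)² = 1.118 × 10⁻⁵ × 13.95 × 54,760,000 ≈ 8,540.4 × g
Target RCF = 8,540.4 − 3,400 = 5,140.4 × g
N² = 5,140.4 / (15.5961 × 10⁻⁵) = 32,959,522
N ≈ √32,959,522 ≈ 5,741.0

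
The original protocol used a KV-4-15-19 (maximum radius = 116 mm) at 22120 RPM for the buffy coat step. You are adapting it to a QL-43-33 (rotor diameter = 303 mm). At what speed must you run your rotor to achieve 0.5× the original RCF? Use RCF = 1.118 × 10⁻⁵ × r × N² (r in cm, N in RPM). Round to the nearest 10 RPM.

≈ 13690 RPM

Original rotor: r = 116 mm = 11.6 cm
RCF = 1.118 × 10⁻⁵ × r × N²
RCF_original = 1.118 × 10⁻⁵ × 11.6 × (22120)² = 1.118 × 10⁻⁵ × 11.6 × 489,294,400 ≈ 63,455.6 × g
Target RCF = 0.5 × 63,455.6 ≈ 31,727.8 × g
Your rotor: r = 303 mm / 2 = 151.5 mm = 15.15 cm
31,727.8 = 1.118 × 10⁻⁵ × 15.15 × N²
N² = 31,727.8 / (16.9377 × 10⁻⁵) = 187,320,593
N ≈ √187,320,593 ≈ 13,686.5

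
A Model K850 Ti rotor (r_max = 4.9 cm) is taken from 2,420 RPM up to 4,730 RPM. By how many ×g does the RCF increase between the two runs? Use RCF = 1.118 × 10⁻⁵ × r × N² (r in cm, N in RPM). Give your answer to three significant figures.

RCF₁ = 1.118 × 10⁻⁵ × 4.9 × (2420)² = 1.118 × 10⁻⁵ × 4.9 × 5,856,400 ≈ 320.8 × g
RCF₂ = 1.118 × 10⁻⁵ × 4.9 × (4730)² = 1.118 × 10⁻⁵ × 4.9 × 22,372,900 ≈ 1,225.6 × g
Increase = 1,225.6 − 320.8 = 904.8

905 ×g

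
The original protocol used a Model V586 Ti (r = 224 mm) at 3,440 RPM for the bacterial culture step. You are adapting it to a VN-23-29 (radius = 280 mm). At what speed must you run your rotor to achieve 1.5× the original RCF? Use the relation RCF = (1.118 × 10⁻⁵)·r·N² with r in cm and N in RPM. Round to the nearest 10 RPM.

Original rotor: r = 224 mm = 22.4 cm
RCF_original = 1.118 × 10⁻⁵ × 22.4 × (3440)² = 1.118 × 10⁻⁵ × 22.4 × 11,833,600 ≈ 2,963.5 × g
Target RCF = 1.5 × 2,963.5 ≈ 4,445.2 × g
Your rotor: r = 280 mm = 28.0 cm
4,445.2 = 1.118 × 10⁻⁵ × 28 × N²
N² = 4,445.2 / (31.304 × 10⁻⁵) = 14,200,102
N ≈ √14,200,102 ≈ 3,768.3

≈ 3770 RPM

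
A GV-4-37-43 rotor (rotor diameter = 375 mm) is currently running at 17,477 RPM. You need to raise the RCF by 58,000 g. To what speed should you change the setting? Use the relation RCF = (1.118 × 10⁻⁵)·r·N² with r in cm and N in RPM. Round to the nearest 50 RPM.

24150 RPM

r = 375 mm / 2 = 187.5 mm = 18.75 cm
Current RCF = 1.118 × 10⁻⁵ × 18.75 × (17477)² = 1.118 × 10⁻⁵ × 18.75 × 305,445,529 ≈ 64,029 × g
Target RCF = 64,029 + 58,000 = 122,029 × g
N² = 122,029 / (20.9625 × 10⁻⁵) = 582,129,994
N ≈ √582,129,994 ≈ 24,127.4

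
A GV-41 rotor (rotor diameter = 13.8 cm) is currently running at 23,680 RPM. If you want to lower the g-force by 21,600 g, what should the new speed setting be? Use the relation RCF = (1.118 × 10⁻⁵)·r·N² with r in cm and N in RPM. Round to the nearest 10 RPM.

r = 13.8 / 2 = 6.9 cm
Current RCF = 1.118 × 10⁻⁵ × 6.9 × (23680)² = 1.118 × 10⁻⁵ × 6.9 × 560,742,400 ≈ 43,256.8 × g
Target RCF = 43,256.8 − 21,600 = 21,656.8 × g
N² = 21,656.8 / (7.7142 × 10⁻⁵) = 280,739,416
N ≈ √280,739,416 ≈ 16,755.3

≈ 16760 RPM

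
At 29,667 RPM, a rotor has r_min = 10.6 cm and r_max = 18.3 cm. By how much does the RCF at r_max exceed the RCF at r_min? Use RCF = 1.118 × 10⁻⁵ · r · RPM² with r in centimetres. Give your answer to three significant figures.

≈ 75800 ×g

RCF_max = 1.118 × 10⁻⁵ × 18.3 × (29667)² = 1.118 × 10⁻⁵ × 18.3 × 880,130,889 ≈ 180,069.5 × g
RCF_min = 1.118 × 10⁻⁵ × 10.6 × (29667)² = 1.118 × 10⁻⁵ × 10.6 × 880,130,889 ≈ 104,302.6 × g
ΔRCF = 180,069.5 − 104,302.6 = 75,766.9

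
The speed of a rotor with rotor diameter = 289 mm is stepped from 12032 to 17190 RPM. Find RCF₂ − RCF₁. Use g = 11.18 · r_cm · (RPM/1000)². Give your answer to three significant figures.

r = 289 mm / 2 = 144.5 mm = 14.45 cm
RCF₁ = 11.18 × 14.45 × (12.032)² = 11.18 × 14.45 × 144.769024 ≈ 23,387.6 × g
RCF₂ = 11.18 × 14.45 × (17.19)² = 11.18 × 14.45 × 295.4961 ≈ 47,737.7 × g
Increase = 47,737.7 − 23,387.6 = 24,350.1

≈ 24400 x g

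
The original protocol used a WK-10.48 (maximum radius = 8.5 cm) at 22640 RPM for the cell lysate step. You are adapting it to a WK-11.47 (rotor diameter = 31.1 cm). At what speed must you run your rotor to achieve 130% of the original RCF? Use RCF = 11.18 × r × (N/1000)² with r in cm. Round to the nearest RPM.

RCF = 11.18 × r × (N/1000)²
RCF_original = 11.18 × 8.5 × (22.64)² = 11.18 × 8.5 × 512.5696 ≈ 48,709.5 × g
Target RCF = 1.3 × 48,709.5 ≈ 63,322.3 × g
Your rotor: r = 31.1 / 2 = 15.55 cm
63,322.3 = 11.18 × 15.55 × (N/1000)²
(N/1000)² = 63,322.3 / 173.849 = 364.2374
N = 1000 × √364.2374 ≈ 19,085.0

19085 RPM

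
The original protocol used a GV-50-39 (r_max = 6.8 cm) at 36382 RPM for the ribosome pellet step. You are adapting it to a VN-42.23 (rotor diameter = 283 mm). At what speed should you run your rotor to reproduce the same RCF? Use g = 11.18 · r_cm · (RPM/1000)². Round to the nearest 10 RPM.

≈ 25220 RPM

RCF = 11.18 × r × (N/1000)²
RCF_original = 11.18 × 6.8 × (36.382)² = 11.18 × 6.8 × 1,323.649924 ≈ 100,629.2 × g
Your rotor: r = 283 mm / 2 = 141.5 mm = 14.15 cm
100,629.2 = 11.18 × 14.15 × (N/1000)²
(N/1000)² = 100,629.2 / 158.197 = 636.1006
N = 1000 × √636.1006 ≈ 25,221.0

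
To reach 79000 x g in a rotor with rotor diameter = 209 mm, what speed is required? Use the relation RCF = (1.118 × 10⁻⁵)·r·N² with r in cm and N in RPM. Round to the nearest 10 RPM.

r = 209 mm / 2 = 104.5 mm = 10.45 cm
79,000 = 1.118 × 10⁻⁵ × 10.45 × N²
N² = 79,000 / (11.6831 × 10⁻⁵) = 676,190,395
N ≈ √676,190,395 ≈ 26,003.7

N ≈ 26000 RPM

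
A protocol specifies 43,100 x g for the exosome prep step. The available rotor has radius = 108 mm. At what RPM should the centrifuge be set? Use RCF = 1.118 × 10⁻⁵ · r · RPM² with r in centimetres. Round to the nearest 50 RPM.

r = 108 mm = 10.8 cm
RCF = 1.118 × 10⁻⁵ × r × N²
43,100 = 1.118 × 10⁻⁵ × 10.8 × N²
N² = 43,100 / (12.0744 × 10⁻⁵) = 356,953,555
N ≈ √356,953,555 ≈ 18,893.2

N ≈ 18900 RPM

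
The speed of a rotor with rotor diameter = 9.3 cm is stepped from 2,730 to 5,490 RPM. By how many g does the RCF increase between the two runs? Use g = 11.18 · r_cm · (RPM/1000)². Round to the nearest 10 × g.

r = 9.3 / 2 = 4.65 cm
RCF₁ = 11.18 × 4.65 × (2.73)² = 11.18 × 4.65 × 7.4529 ≈ 387.5 × g
RCF₂ = 11.18 × 4.65 × (5.49)² = 11.18 × 4.65 × 30.1401 ≈ 1,566.9 × g
Increase = 1,566.9 − 387.5 = 1,179.4

≈ 1180 g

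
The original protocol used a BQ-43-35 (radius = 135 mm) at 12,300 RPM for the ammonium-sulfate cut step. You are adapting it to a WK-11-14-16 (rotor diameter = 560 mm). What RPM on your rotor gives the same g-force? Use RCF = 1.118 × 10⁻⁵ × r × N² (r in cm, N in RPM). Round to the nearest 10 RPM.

8540 RPM

Original rotor: r = 135 mm = 13.5 cm
RCF_original = 1.118 × 10⁻⁵ × 13.5 × (12300)² = 1.118 × 10⁻⁵ × 13.5 × 151,290,000 ≈ 22,834.2 × g
Your rotor: r = 560 mm / 2 = 280 mm = 28 cm
22,834.2 = 1.118 × 10⁻⁵ × 28 × N²
N² = 22,834.2 / (31.304 × 10⁻⁵) = 72,943,394
N ≈ √72,943,394 ≈ 8,540.7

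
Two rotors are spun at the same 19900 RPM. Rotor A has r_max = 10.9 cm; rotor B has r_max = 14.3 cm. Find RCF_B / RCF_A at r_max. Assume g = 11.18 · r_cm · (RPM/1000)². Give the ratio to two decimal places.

1.31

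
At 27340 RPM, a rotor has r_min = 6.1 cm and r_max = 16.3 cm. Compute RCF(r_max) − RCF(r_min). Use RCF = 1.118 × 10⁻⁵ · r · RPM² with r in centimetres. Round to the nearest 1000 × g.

ΔRCF = 1.118 × 10⁻⁵ × (r_max − r_min) × N² = 1.118 × 10⁻⁵ × 10.2 × 747,475,600 ≈ 85,239.1

ΔRCF ≈ 85000 ×g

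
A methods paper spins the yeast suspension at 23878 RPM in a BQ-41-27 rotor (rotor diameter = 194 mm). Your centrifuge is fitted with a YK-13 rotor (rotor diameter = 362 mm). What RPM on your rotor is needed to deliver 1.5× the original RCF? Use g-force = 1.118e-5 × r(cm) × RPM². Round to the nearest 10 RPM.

21410 RPM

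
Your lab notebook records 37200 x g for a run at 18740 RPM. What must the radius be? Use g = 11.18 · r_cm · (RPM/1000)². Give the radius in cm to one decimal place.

≈ 9.5 cm

37200 = 11.18 × r × (18.74)²
r = 37200 / (11.18 × 351.1876) = 37200 / 3926.277 ≈ 9.475 cm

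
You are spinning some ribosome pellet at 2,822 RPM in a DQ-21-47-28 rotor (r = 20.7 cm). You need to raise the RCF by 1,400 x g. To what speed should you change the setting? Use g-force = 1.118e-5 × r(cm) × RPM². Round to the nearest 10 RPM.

Current RCF = 1.118 × 10⁻⁵ × 20.7 × (2822)² = 1.118 × 10⁻⁵ × 20.7 × 7,963,684 ≈ 1,843 × g
Target RCF = 1,843 + 1,400 = 3,243 × g
N² = 3,243 / (23.1426 × 10⁻⁵) = 14,013,119
N ≈ √14,013,119 ≈ 3,743.4

≈ 3740 RPM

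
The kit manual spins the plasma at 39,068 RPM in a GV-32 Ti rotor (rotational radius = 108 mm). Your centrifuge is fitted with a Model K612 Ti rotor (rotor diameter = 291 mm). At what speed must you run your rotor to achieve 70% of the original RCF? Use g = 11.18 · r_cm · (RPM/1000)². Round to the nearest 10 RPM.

28160 RPM

Original rotor: r = 108 mm = 10.8 cm
RCF_original = 11.18 × 10.8 × (39.068)² = 11.18 × 10.8 × 1,526.308624 ≈ 184,292.6 × g
Target RCF = 0.7 × 184,292.6 ≈ 129,004.8 × g
Your rotor: r = 291 mm / 2 = 145.5 mm = 14.55 cm
129,004.8 = 11.18 × 14.55 × (N/1000)²
(N/1000)² = 129,004.8 / 162.669 = 793.0509
N = 1000 × √793.0509 ≈ 28,161.2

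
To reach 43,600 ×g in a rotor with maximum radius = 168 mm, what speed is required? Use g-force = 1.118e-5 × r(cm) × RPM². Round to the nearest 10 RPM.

15240 RPM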